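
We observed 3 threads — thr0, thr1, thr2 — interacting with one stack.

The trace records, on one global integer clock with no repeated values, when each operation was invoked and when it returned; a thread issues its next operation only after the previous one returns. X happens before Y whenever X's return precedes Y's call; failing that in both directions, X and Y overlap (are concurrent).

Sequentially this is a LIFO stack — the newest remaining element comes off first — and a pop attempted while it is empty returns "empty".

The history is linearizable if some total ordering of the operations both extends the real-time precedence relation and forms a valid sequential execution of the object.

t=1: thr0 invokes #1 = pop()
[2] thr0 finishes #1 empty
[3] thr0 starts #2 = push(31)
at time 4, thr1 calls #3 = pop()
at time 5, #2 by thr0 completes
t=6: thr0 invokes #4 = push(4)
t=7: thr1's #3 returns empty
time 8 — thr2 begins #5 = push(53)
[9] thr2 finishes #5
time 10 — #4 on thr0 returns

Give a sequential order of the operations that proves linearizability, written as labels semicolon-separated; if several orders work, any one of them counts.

#1; #3; #2; #4; #5

1. #1 pop() → empty, leaving stack <>
2. #3 pop() → empty, leaving stack <>
3. #2 push(31), leaving stack <31>
4. #4 push(4), leaving stack <31,4>
5. #5 push(53), leaving stack <31,4,53>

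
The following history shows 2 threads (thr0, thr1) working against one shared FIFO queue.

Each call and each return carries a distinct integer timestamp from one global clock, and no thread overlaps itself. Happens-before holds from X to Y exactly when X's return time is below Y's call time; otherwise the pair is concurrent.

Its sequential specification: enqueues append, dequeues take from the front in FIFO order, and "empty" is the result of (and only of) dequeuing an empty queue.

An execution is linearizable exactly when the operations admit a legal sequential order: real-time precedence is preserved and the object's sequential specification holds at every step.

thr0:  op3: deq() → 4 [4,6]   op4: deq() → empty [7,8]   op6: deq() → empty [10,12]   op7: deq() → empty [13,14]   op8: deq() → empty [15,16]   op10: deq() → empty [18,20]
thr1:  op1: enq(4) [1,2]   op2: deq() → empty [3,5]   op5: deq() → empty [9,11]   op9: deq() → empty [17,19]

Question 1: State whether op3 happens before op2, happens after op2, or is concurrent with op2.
Answer: concurrent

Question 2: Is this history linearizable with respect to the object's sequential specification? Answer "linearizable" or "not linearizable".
witness order: op1, op3, op2, op4, op5, op6, op7, op8, op9, op10
after step 1 (op1 enq(4)): queue <4>
after step 2 (op3 deq() → 4): queue <>
after step 3 (op2 deq() → empty): queue <>
after step 4 (op4 deq() → empty): queue <>
after step 5 (op5 deq() → empty): queue <>
after step 6 (op6 deq() → empty): queue <>
after step 7 (op7 deq() → empty): queue <>
after step 8 (op8 deq() → empty): queue <>
after step 9 (op9 deq() → empty): queue <>
after step 10 (op10 deq() → empty): queue <>

linearizable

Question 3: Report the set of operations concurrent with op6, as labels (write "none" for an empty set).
Answer: op5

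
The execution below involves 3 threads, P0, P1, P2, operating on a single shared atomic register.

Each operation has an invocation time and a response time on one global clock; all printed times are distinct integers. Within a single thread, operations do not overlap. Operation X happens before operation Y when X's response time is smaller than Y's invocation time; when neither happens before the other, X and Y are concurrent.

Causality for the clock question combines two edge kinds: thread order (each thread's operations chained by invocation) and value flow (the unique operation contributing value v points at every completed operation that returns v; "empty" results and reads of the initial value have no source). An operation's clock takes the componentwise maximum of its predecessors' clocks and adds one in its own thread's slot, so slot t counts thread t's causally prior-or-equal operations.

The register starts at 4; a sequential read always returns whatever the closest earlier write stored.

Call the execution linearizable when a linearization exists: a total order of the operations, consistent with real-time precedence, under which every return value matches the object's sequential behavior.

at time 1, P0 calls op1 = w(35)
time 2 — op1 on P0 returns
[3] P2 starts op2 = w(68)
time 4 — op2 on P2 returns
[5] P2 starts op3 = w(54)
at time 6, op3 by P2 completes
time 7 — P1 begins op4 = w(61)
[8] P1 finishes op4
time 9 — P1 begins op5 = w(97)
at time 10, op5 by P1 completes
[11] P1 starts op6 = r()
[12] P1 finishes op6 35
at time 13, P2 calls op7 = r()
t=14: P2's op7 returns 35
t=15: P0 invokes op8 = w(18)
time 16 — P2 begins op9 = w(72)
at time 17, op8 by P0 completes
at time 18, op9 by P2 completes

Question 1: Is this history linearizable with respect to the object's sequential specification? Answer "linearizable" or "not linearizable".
the violation lands at event 12, op6's response at time 12: events 1..11 linearize, events 1..12 do not
one real-time candidate order over the 6 completed operations — the atomic register replay rejects it
take op1, op2, op3, op4, op5, op6: step 6 already fails, because op6 r() → 35 cannot occur there

not linearizable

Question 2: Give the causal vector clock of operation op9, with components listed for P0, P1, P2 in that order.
VC(op2, invoked at 3): no causal predecessors; +1 on P2 → (0, 0, 1)
VC(op4, invoked at 7): no causal predecessors; +1 on P1 → (0, 1, 0)
VC(op1, invoked at 1): no causal predecessors; +1 on P0 → (1, 0, 0)
merge at op3 (invoked 5): VC(op2)=(0, 0, 1), own-thread bump on P2 → (0, 0, 2)
merge at op5 (invoked 9): VC(op4)=(0, 1, 0), own-thread bump on P1 → (0, 2, 0)
merge at op8 (invoked 15): VC(op1)=(1, 0, 0), own-thread bump on P0 → (2, 0, 0)
merge at op7 (invoked 13): VC(op1)=(1, 0, 0), VC(op3)=(0, 0, 2), own-thread bump on P2 → (1, 0, 3)
merge at op6 (invoked 11): VC(op1)=(1, 0, 0), VC(op5)=(0, 2, 0), own-thread bump on P1 → (1, 3, 0)
merge at op9 (invoked 16): VC(op7)=(1, 0, 3), own-thread bump on P2 → (1, 0, 4)
target: VC(op9) = (1, 0, 4)

(1, 0, 4)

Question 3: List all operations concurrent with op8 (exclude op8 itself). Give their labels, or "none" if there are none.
overlap test against op8 [15,17]: concurrent iff the interval meets 15..17
op1 [1,2]: before
op2 [3,4]: before
op3 [5,6]: before
op4 [7,8]: before
op5 [9,10]: before
op6 [11,12]: before
op7 [13,14]: before
op9 [16,18]: concurrent

op9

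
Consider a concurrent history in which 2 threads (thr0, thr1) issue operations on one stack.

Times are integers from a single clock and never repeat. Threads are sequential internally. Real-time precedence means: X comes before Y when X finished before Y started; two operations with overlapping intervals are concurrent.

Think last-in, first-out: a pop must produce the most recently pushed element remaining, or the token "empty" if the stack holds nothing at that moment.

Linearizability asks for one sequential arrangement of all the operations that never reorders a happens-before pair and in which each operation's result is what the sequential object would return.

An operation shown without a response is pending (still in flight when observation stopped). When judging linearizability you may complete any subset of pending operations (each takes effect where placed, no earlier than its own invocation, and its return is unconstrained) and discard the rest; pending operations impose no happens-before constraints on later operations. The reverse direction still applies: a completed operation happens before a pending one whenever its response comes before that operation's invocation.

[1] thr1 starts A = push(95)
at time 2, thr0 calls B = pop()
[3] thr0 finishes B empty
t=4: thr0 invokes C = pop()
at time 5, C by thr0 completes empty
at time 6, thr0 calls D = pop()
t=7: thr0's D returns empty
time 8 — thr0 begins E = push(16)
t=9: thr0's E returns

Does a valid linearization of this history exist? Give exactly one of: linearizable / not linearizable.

linearizable

one valid linearization: B, C, D, A, E
1. B pop() → empty, leaving stack <>
2. C pop() → empty, leaving stack <>
3. D pop() → empty, leaving stack <>
4. A push(95) (pending, included), leaving stack <95>
5. E push(16), leaving stack <95,16>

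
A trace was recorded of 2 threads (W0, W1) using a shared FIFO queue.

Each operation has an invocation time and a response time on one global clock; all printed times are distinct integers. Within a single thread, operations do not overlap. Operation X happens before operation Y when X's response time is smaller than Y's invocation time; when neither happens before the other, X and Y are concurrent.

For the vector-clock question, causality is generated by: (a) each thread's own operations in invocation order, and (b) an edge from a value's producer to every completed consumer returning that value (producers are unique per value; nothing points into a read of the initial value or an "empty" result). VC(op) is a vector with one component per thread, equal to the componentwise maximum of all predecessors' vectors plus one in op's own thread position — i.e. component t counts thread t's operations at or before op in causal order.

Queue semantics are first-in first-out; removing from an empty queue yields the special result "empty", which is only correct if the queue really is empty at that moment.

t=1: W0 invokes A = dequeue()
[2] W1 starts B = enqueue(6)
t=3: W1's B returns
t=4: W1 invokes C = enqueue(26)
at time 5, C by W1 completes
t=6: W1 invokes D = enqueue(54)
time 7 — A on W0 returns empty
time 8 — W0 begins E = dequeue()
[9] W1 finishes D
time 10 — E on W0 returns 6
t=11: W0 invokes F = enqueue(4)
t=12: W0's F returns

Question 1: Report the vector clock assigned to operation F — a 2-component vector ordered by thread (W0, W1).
Answer: (3, 1)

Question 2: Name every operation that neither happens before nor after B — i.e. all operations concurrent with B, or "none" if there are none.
Answer: A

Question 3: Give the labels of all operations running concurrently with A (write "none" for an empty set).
Answer: B, C, D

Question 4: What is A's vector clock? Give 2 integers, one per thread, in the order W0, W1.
Answer: (1, 0)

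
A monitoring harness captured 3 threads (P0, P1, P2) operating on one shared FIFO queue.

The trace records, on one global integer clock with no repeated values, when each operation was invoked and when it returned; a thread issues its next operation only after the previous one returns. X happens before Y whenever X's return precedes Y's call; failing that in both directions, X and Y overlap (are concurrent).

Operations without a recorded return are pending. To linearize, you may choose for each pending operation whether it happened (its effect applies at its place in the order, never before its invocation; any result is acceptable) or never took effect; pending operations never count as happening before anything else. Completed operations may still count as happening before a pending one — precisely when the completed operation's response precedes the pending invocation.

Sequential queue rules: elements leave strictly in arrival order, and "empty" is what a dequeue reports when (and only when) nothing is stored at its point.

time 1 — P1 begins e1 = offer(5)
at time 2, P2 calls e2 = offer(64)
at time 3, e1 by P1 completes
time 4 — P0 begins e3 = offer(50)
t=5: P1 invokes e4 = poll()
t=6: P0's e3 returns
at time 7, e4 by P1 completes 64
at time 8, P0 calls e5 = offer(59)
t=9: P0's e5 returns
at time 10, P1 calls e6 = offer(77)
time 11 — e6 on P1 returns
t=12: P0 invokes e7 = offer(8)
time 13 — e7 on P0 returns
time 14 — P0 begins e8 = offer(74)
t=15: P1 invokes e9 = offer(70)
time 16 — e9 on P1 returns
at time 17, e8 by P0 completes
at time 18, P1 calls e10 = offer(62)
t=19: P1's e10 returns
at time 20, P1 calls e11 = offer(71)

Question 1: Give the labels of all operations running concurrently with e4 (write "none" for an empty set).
Answer: e2, e3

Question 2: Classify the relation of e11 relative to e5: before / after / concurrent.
Answer: after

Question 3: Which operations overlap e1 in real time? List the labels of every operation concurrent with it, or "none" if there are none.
Answer: e2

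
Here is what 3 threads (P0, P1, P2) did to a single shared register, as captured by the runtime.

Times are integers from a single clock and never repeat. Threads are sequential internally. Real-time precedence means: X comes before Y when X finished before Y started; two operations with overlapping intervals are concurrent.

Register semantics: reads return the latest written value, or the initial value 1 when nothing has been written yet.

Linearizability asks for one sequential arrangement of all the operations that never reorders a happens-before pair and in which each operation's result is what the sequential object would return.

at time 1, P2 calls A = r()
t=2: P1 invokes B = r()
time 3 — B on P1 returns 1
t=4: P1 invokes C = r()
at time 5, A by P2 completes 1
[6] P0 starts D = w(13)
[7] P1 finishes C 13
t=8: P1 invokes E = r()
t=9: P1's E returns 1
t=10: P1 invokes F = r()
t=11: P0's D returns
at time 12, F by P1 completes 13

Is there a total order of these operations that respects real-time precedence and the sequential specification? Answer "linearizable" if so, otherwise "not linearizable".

not linearizable

prefix check: 1..8 passes, 1..9 fails once E's time-9 response joins
checked exhaustively: 3 real-time-consistent orders of 4 completed operations, zero legal register replays
no escape via the 1 pending operation (D): every completion choice fails
for example A, B, C, E (pending dropped) fails at step 3: C r() → 13 is not legal there
for example B, A, C, E (pending dropped) fails at step 3: C r() → 13 is not legal there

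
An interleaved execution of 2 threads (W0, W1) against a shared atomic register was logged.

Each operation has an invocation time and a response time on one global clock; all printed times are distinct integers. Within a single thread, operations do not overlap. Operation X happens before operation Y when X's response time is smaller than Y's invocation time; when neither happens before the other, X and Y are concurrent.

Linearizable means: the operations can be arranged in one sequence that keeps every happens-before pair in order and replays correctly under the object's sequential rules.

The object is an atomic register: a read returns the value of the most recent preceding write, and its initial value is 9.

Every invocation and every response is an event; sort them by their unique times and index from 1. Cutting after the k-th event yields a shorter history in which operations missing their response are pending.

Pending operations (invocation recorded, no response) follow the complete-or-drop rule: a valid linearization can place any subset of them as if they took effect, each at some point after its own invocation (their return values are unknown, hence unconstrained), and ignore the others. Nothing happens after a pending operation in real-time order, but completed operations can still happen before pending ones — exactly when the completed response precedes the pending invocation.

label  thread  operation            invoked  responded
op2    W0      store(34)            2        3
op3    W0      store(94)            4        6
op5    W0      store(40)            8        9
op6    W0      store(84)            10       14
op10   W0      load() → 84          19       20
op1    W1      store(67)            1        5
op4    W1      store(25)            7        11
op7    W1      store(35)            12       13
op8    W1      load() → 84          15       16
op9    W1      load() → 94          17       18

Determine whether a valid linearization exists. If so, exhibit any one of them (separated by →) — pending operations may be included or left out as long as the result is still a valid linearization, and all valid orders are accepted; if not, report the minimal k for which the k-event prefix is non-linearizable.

through event 17 a valid linearization exists; event 18 (op9 responding at time 18) ends that
15 orders of the 9 completed atomic register ops respect real time; none is legal
for example op1, op2, op3, op4, op5, op6, op7, op8, op9 fails at step 8: op8 load() → 84 is not legal there
for example op1, op2, op3, op4, op5, op7, op6, op8, op9 fails at step 9: op9 load() → 94 is not legal there

not linearizable — minimal violating prefix: 18 events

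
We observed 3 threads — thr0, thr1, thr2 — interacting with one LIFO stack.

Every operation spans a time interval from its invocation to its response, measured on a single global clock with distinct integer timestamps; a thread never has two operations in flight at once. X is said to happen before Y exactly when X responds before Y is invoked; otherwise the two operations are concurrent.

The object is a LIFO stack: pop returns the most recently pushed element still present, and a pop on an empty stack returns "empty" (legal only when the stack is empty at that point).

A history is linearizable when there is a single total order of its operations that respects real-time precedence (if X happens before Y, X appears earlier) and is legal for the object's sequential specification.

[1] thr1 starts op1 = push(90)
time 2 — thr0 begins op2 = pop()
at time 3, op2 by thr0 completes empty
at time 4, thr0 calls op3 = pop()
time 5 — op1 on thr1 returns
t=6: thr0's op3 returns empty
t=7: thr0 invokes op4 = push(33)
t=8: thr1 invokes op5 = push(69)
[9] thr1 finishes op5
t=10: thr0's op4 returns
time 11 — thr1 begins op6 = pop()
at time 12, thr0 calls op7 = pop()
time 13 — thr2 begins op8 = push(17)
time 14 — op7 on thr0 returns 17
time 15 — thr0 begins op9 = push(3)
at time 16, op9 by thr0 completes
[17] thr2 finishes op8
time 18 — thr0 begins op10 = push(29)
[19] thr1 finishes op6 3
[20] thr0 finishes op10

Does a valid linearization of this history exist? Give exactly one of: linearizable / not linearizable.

linearizable

witness order: op2, op3, op1, op4, op5, op8, op7, op9, op6, op10
step 1: op2 pop() → empty — stack <>
step 2: op3 pop() → empty — stack <>
step 3: op1 push(90) — stack <90>
step 4: op4 push(33) — stack <90,33>
step 5: op5 push(69) — stack <90,33,69>
step 6: op8 push(17) — stack <90,33,69,17>
step 7: op7 pop() → 17 — stack <90,33,69>
step 8: op9 push(3) — stack <90,33,69,3>
step 9: op6 pop() → 3 — stack <90,33,69>
step 10: op10 push(29) — stack <90,33,69,29>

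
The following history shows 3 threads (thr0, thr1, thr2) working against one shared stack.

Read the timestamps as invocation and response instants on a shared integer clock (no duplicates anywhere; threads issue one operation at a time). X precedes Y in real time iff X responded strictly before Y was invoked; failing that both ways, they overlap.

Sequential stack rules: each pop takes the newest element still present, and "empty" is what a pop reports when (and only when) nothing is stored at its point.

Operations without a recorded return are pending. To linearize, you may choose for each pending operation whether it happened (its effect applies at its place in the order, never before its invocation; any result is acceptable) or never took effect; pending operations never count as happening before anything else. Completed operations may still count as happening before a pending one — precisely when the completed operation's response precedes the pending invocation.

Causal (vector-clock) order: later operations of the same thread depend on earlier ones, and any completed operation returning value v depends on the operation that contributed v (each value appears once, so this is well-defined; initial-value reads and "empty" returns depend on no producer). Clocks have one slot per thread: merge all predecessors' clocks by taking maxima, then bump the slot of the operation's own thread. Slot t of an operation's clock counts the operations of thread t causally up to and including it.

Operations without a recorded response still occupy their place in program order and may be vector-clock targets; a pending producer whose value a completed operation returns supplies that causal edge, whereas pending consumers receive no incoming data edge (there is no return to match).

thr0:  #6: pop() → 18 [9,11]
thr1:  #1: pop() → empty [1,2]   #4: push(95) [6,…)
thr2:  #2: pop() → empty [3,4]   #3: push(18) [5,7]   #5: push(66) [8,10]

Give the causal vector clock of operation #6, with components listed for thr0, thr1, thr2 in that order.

VC(#2, invoked at 3): no causal predecessors; +1 on thr2 → (0, 0, 1)
VC(#1, invoked at 1): no causal predecessors; +1 on thr1 → (0, 1, 0)
invoked at 5, #3 merges VC(#2)=(0, 0, 1) and bumps thr2's slot → (0, 0, 2)
invoked at 6, #4 merges VC(#1)=(0, 1, 0) and bumps thr1's slot → (0, 2, 0)
invoked at 8, #5 merges VC(#3)=(0, 0, 2) and bumps thr2's slot → (0, 0, 3)
invoked at 9, #6 merges VC(#3)=(0, 0, 2) and bumps thr0's slot → (1, 0, 2)
target: VC(#6) = (1, 0, 2)

(1, 0, 2)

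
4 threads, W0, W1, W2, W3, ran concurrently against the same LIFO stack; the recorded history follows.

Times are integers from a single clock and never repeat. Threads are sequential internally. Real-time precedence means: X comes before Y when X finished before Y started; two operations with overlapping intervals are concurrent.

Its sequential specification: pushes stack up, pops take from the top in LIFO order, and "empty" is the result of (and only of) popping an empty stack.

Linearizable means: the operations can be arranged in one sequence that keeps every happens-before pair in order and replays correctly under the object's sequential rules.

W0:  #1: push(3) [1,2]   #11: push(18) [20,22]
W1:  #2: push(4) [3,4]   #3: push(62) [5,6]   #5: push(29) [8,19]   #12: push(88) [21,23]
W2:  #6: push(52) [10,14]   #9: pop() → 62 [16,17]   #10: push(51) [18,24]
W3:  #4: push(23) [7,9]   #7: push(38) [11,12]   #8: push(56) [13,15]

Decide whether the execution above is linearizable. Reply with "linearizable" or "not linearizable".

not linearizable

already the first 17 events (up to #9's response at time 17) admit no linearization; the first 16 still do
all 3 real-time-respecting orders fail — 8 completed LIFO stack operations, no legal replay
completion choices over the 1 pending operation (#5) were checked; none helps
for example #1, #2, #3, #4, #6, #7, #8, #9 (pending dropped) fails at step 8: #9 pop() → 62 is not legal there
for example #1, #2, #3, #4, #7, #6, #8, #9 (pending dropped) fails at step 8: #9 pop() → 62 is not legal there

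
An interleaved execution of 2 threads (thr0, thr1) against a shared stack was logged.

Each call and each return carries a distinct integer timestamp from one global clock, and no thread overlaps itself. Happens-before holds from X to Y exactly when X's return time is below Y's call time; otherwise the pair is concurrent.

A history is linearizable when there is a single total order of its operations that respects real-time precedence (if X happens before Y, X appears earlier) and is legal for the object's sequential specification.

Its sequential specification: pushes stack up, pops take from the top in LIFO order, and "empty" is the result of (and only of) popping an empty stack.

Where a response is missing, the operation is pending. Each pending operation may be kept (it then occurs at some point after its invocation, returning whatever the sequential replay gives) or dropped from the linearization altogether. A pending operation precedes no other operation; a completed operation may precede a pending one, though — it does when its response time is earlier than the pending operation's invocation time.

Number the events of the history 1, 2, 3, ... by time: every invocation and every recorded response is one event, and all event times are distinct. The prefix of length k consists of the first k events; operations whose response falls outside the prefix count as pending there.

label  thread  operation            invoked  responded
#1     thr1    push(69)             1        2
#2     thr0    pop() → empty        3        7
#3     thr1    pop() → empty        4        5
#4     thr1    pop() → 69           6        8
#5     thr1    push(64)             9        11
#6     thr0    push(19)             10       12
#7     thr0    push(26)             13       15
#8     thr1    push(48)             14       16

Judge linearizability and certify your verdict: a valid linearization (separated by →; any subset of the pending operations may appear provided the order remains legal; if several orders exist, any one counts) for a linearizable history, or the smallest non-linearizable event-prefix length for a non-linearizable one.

not linearizable — minimal violating prefix: 7 events

already the first 7 events (up to #2's response at time 7) admit no linearization; the first 6 still do
3 completed operations, 2 real-time-consistent orders — every stack replay fails
no completion choice of the 1 pending operation (#4) rescues it — every subset was tried
take #1, #2, #3 (pending dropped): step 2 already fails, because #2 pop() → empty cannot occur there
take #1, #3, #2 (pending dropped): step 2 already fails, because #3 pop() → empty cannot occur there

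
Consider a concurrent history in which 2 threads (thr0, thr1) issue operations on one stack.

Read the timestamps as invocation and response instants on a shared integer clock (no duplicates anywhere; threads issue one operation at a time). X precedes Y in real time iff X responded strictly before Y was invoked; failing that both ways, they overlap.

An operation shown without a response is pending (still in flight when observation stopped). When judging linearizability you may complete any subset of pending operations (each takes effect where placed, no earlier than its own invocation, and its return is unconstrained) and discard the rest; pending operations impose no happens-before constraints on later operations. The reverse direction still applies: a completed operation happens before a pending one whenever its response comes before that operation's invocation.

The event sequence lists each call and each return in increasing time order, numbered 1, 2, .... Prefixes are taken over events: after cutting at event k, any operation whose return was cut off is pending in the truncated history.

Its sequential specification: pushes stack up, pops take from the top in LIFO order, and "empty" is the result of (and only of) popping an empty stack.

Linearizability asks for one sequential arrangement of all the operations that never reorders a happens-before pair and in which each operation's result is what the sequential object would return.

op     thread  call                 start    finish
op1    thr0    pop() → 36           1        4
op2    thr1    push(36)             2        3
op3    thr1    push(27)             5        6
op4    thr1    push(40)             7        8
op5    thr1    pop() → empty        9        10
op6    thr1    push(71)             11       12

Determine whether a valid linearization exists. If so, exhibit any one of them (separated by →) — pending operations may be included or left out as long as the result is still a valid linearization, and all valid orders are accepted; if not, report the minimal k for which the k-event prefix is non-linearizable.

already the first 10 events (up to op5's response at time 10) admit no linearization; the first 9 still do
real-time-consistent orders of the 5 completed operations: 2 — all fail the stack replay
e.g. op1, op2, op3, op4, op5: illegal at step 1, since op1 pop() → 36 cannot apply there
e.g. op2, op1, op3, op4, op5: illegal at step 5, since op5 pop() → empty cannot apply there

not linearizable — minimal violating prefix: 10 events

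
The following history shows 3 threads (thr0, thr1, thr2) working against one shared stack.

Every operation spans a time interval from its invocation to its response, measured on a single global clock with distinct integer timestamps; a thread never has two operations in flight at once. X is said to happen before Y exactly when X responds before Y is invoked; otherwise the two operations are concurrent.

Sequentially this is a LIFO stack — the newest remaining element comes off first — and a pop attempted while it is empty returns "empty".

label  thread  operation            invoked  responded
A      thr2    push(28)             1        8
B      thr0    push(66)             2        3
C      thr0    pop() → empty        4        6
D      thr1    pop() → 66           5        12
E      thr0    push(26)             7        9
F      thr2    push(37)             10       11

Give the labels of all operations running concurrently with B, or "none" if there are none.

B spans [2,3]; an op avoiding the whole window 2..3 is ordered, any other is concurrent
A [1,8]: concurrent
C [4,6]: after
D [5,12]: after
E [7,9]: after
F [10,11]: after

A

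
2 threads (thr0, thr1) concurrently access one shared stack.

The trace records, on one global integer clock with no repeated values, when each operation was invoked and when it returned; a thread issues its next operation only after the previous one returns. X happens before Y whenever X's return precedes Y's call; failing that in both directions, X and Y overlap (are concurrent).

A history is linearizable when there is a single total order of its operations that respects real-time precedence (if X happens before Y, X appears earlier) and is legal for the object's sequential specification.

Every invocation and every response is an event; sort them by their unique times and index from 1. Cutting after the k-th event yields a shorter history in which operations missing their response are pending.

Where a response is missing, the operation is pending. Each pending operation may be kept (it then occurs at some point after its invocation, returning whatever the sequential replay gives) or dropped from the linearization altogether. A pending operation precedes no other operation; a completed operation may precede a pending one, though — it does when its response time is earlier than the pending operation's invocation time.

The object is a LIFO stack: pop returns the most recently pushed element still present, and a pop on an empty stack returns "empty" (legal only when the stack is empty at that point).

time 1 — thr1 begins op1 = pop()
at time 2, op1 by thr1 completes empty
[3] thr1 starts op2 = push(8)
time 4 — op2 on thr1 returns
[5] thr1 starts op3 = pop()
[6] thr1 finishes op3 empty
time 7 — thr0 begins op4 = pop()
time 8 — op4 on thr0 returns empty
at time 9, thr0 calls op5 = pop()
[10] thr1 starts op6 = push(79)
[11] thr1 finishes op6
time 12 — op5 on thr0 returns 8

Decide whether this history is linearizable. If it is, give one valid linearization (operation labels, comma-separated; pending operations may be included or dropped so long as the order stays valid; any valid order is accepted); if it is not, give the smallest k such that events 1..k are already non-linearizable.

cut after 5 events: linearizable; cut after 6 events (op3 responds, time 6): not linearizable
the sole real-time-consistent order of 3 completed operations fails the stack replay
sample order op1, op2, op3 stalls at step 3 — op3 pop() → empty has no legal effect

not linearizable — minimal violating prefix: 6 events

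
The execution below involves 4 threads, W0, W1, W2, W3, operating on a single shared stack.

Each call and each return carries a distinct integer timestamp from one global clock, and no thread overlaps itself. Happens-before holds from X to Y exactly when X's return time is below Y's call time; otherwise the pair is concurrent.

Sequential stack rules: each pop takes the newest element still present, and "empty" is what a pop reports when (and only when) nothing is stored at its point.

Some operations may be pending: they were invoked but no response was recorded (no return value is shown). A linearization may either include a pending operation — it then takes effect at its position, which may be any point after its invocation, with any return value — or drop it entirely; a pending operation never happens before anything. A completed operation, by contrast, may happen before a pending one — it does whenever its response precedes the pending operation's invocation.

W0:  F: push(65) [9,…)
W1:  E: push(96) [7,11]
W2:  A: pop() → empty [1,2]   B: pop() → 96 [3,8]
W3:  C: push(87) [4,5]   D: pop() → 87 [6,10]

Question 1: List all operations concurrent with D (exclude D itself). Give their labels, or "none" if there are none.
B, E, F

D spans [6,10]; an op avoiding the whole window 6..10 is ordered, any other is concurrent
A [1,2]: before
B [3,8]: concurrent
C [4,5]: before
E [7,11]: concurrent
F [9,…): concurrent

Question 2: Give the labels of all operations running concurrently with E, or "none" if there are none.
B, D, F

E spans [7,11]: anything still running between times 7 and 11 counts as concurrent
A [1,2]: before
B [3,8]: concurrent
C [4,5]: before
D [6,10]: concurrent
F [9,…): concurrent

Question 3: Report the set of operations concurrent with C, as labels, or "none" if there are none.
B

concurrent with C ([4,5]): every op whose interval crosses 4..5
A [1,2]: before
B [3,8]: concurrent
D [6,10]: after
E [7,11]: after
F [9,…): after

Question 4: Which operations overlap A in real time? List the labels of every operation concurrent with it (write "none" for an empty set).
none

A runs from 1 to 2; window-overlapping ops are concurrent
B [3,8]: after
C [4,5]: after
D [6,10]: after
E [7,11]: after
F [9,…): after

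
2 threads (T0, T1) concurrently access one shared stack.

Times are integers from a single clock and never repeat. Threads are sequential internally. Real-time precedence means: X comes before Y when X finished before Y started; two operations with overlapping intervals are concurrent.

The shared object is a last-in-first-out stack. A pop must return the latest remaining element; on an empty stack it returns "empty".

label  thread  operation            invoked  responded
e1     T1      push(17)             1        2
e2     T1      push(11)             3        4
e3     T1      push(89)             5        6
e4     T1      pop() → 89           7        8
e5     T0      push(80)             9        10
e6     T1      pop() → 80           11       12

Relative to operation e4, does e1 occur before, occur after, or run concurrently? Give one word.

before

e1 spans [1,2], e4 spans [7,8]
resp(e1)=2 < inv(e4)=7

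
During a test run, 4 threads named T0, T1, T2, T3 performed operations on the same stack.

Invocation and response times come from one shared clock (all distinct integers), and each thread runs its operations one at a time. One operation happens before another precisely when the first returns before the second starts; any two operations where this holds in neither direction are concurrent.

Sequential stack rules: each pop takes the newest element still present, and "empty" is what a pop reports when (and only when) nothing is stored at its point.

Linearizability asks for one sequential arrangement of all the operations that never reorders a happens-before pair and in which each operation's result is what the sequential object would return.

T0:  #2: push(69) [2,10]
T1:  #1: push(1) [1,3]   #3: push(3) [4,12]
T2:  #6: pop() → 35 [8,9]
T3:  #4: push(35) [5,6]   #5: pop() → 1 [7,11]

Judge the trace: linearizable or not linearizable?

one valid linearization: #1, #4, #6, #5, #2, #3
after step 1 (#1 push(1)): stack <1>
after step 2 (#4 push(35)): stack <1,35>
after step 3 (#6 pop() → 35): stack <1>
after step 4 (#5 pop() → 1): stack <>
after step 5 (#2 push(69)): stack <69>
after step 6 (#3 push(3)): stack <69,3>

linearizable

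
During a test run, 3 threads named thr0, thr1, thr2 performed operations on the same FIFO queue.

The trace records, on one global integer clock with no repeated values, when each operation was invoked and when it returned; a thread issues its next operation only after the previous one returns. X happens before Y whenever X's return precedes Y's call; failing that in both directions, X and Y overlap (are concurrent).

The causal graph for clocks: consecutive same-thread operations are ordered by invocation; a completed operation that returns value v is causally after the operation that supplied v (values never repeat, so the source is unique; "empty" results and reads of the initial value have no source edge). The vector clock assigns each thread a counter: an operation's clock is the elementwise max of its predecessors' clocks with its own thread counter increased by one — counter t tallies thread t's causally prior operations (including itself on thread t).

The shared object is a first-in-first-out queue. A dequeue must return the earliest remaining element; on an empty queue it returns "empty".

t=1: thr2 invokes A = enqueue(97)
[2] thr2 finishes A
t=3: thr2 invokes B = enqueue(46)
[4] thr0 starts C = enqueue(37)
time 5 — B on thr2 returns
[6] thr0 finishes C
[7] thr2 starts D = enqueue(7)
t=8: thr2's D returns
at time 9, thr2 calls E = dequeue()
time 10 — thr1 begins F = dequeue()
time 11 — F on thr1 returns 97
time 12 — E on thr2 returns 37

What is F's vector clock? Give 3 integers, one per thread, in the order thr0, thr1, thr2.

(0, 1, 1)

A, invoked 1, has no incoming edges; only thr2's bump applies → (0, 0, 1)
C, invoked 4, has no incoming edges; only thr0's bump applies → (1, 0, 0)
B, invoked 3, takes VC(A)=(0, 0, 1) under max, adds 1 for thr2 → (0, 0, 2)
F, invoked 10, takes VC(A)=(0, 0, 1) under max, adds 1 for thr1 → (0, 1, 1)
D, invoked 7, takes VC(B)=(0, 0, 2) under max, adds 1 for thr2 → (0, 0, 3)
E, invoked 9, takes VC(C)=(1, 0, 0), VC(D)=(0, 0, 3) under max, adds 1 for thr2 → (1, 0, 4)
target: VC(F) = (0, 1, 1)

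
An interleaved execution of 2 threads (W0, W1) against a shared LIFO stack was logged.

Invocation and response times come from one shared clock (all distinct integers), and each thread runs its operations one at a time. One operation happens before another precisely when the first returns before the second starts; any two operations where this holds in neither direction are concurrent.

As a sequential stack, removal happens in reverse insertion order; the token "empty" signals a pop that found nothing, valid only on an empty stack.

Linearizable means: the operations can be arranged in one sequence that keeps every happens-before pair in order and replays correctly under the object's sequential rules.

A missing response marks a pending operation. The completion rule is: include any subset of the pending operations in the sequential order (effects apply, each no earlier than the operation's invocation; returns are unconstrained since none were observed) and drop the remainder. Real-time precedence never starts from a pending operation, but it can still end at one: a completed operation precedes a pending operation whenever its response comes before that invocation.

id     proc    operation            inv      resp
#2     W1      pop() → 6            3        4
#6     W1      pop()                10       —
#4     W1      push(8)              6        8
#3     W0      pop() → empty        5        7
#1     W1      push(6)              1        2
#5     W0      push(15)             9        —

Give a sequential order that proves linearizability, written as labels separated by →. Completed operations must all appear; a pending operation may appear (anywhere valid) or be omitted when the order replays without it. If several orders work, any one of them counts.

#1 → #2 → #3 → #4

1. #1 push(6), leaving stack <6>
2. #2 pop() → 6, leaving stack <>
3. #3 pop() → empty, leaving stack <>
4. #4 push(8), leaving stack <8>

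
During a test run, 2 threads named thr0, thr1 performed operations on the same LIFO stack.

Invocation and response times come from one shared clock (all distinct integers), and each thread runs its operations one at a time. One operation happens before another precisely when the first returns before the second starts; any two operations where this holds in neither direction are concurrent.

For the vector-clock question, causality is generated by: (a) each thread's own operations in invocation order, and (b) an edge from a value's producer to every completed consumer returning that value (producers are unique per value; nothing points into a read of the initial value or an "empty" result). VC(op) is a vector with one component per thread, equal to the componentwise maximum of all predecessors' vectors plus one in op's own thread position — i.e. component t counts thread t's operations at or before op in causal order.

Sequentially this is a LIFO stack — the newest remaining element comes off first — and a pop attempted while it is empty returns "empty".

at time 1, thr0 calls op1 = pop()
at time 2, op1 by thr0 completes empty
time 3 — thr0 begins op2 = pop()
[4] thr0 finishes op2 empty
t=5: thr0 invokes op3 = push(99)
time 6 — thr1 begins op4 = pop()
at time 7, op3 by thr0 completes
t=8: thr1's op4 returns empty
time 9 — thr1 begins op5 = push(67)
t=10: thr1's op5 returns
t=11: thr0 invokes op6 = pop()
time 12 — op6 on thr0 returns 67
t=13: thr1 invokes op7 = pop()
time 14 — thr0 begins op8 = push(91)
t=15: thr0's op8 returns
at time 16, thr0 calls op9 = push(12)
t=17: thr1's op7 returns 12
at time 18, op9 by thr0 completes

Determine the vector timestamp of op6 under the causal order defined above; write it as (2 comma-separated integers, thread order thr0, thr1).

op4, invoked 6, has no incoming edges; only thr1's bump applies → (0, 1)
op1, invoked 1, has no incoming edges; only thr0's bump applies → (1, 0)
merge at op5 (invoked 9): VC(op4)=(0, 1), own-thread bump on thr1 → (0, 2)
merge at op2 (invoked 3): VC(op1)=(1, 0), own-thread bump on thr0 → (2, 0)
merge at op3 (invoked 5): VC(op2)=(2, 0), own-thread bump on thr0 → (3, 0)
merge at op6 (invoked 11): VC(op3)=(3, 0), VC(op5)=(0, 2), own-thread bump on thr0 → (4, 2)
merge at op8 (invoked 14): VC(op6)=(4, 2), own-thread bump on thr0 → (5, 2)
merge at op9 (invoked 16): VC(op8)=(5, 2), own-thread bump on thr0 → (6, 2)
merge at op7 (invoked 13): VC(op5)=(0, 2), VC(op9)=(6, 2), own-thread bump on thr1 → (6, 3)
target: VC(op6) = (4, 2)

(4, 2)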